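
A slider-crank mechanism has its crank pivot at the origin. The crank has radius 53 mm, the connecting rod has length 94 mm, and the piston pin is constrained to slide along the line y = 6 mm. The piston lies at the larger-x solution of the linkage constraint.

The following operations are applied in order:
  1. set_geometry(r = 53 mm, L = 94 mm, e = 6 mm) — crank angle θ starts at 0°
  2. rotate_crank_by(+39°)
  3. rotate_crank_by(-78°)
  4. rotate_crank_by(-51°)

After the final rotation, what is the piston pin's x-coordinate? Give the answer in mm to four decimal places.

set_geometry: r = 53 mm, L = 94 mm, e = 6 mm; θ ← 0°
rotate_crank_by(+39°): θ ← 0° +39° = 39°
rotate_crank_by(-78°): θ ← 39° -78° = -39°
rotate_crank_by(-51°): θ ← -39° -51° = -90°
crank pin P = (r cos θ, r sin θ) = (0.000000, -53.000000)
h = r sin θ − e = -53.000000 − 6 = -59.000000
x = r cos θ + √(L² − h²) = 0.000000 + √(8836.0 − 3481.0000) = 0.000000 + 73.177866 = 73.177866

73.1779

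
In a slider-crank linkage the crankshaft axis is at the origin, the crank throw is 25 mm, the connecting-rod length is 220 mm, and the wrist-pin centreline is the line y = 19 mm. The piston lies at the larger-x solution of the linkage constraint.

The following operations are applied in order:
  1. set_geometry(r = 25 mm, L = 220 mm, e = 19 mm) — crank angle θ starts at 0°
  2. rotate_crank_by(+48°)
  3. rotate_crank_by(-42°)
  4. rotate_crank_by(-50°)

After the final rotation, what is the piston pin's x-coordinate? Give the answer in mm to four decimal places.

234.9570

set_geometry: r = 25 mm, L = 220 mm, e = 19 mm; θ ← 0°
rotate_crank_by(+48°): θ ← 0° +48° = 48°
rotate_crank_by(-42°): θ ← 48° -42° = 6°
rotate_crank_by(-50°): θ ← 6° -50° = -44°
crank pin P = (r cos θ, r sin θ) = (17.983495, -17.366459)
h = r sin θ − e = -17.366459 − 19 = -36.366459
x = r cos θ + √(L² − h²) = 17.983495 + √(48400.0 − 1322.5194) = 17.983495 + 216.973456 = 234.956951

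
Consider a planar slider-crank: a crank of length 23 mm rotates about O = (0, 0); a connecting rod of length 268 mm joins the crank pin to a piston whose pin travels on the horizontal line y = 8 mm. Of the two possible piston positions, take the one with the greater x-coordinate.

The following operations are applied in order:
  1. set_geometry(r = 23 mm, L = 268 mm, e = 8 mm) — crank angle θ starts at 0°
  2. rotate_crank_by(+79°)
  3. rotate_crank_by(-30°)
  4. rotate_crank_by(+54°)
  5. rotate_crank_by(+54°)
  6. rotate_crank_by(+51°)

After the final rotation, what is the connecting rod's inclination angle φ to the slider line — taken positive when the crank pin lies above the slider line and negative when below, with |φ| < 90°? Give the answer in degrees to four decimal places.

-4.0221

set_geometry: r = 23 mm, L = 268 mm, e = 8 mm; θ ← 0°
rotate_crank_by(+79°): θ ← 0° +79° = 79°
rotate_crank_by(-30°): θ ← 79° -30° = 49°
rotate_crank_by(+54°): θ ← 49° +54° = 103°
rotate_crank_by(+54°): θ ← 103° +54° = 157°
rotate_crank_by(+51°): θ ← 157° +51° = 208°
crank pin P = (r cos θ, r sin θ) = (-20.307795, -10.797846)
h = r sin θ − e = -10.797846 − 8 = -18.797846
sin φ = h / L = -18.797846 / 268 = -0.07014122
φ = arcsin(-0.07014122) = -4.022098°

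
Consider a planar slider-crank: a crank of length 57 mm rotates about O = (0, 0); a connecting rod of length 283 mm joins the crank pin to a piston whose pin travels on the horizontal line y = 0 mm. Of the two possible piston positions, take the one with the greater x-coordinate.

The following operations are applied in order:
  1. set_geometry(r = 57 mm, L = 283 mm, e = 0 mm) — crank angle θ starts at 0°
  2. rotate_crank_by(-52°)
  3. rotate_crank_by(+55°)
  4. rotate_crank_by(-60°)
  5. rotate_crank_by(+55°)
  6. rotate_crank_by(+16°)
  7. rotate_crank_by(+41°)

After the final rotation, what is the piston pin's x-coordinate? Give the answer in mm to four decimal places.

311.8155

set_geometry: r = 57 mm, L = 283 mm, e = 0 mm; θ ← 0°
rotate_crank_by(-52°): θ ← 0° -52° = -52°
rotate_crank_by(+55°): θ ← -52° +55° = 3°
rotate_crank_by(-60°): θ ← 3° -60° = -57°
rotate_crank_by(+55°): θ ← -57° +55° = -2°
rotate_crank_by(+16°): θ ← -2° +16° = 14°
rotate_crank_by(+41°): θ ← 14° +41° = 55°
crank pin P = (r cos θ, r sin θ) = (32.693857, 46.691667)
h = r sin θ − e = 46.691667 − 0 = 46.691667
x = r cos θ + √(L² − h²) = 32.693857 + √(80089.0 − 2180.1117) = 32.693857 + 279.121637 = 311.815494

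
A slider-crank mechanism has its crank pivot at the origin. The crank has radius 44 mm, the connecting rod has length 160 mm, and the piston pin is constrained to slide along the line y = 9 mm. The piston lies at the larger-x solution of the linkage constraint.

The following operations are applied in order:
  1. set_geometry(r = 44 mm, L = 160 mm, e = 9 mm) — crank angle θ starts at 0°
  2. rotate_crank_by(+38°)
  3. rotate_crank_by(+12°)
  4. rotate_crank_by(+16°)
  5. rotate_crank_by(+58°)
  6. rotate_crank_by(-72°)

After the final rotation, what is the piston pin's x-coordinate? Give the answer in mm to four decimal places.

set_geometry: r = 44 mm, L = 160 mm, e = 9 mm; θ ← 0°
rotate_crank_by(+38°): θ ← 0° +38° = 38°
rotate_crank_by(+12°): θ ← 38° +12° = 50°
rotate_crank_by(+16°): θ ← 50° +16° = 66°
rotate_crank_by(+58°): θ ← 66° +58° = 124°
rotate_crank_by(-72°): θ ← 124° -72° = 52°
crank pin P = (r cos θ, r sin θ) = (27.089105, 34.672473)
h = r sin θ − e = 34.672473 − 9 = 25.672473
x = r cos θ + √(L² − h²) = 27.089105 + √(25600.0 − 659.0759) = 27.089105 + 157.926958 = 185.016063

185.0161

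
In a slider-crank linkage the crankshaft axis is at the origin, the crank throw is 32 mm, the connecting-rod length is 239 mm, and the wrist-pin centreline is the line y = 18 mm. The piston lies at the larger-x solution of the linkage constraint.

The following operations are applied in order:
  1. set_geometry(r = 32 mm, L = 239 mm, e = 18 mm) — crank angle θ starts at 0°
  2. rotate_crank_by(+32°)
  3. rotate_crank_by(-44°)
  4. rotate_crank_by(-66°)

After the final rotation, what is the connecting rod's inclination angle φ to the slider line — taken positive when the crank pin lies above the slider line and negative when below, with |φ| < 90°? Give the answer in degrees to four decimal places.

set_geometry: r = 32 mm, L = 239 mm, e = 18 mm; θ ← 0°
rotate_crank_by(+32°): θ ← 0° +32° = 32°
rotate_crank_by(-44°): θ ← 32° -44° = -12°
rotate_crank_by(-66°): θ ← -12° -66° = -78°
crank pin P = (r cos θ, r sin θ) = (6.653174, -31.300723)
h = r sin θ − e = -31.300723 − 18 = -49.300723
sin φ = h / L = -49.300723 / 239 = -0.20627918
φ = arcsin(-0.20627918) = -11.904391°

-11.9044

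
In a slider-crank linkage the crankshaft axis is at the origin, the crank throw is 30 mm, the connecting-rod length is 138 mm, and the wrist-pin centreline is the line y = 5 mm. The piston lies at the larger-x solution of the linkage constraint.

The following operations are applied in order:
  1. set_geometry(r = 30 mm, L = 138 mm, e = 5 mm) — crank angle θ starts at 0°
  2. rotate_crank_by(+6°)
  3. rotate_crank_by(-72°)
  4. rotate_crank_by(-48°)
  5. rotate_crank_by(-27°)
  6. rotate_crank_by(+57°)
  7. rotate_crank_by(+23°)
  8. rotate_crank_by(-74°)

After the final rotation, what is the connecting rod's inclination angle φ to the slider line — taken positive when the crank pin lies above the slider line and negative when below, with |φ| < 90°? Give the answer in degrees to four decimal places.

set_geometry: r = 30 mm, L = 138 mm, e = 5 mm; θ ← 0°
rotate_crank_by(+6°): θ ← 0° +6° = 6°
rotate_crank_by(-72°): θ ← 6° -72° = -66°
rotate_crank_by(-48°): θ ← -66° -48° = -114°
rotate_crank_by(-27°): θ ← -114° -27° = -141°
rotate_crank_by(+57°): θ ← -141° +57° = -84°
rotate_crank_by(+23°): θ ← -84° +23° = -61°
rotate_crank_by(-74°): θ ← -61° -74° = -135°
crank pin P = (r cos θ, r sin θ) = (-21.213203, -21.213203)
h = r sin θ − e = -21.213203 − 5 = -26.213203
sin φ = h / L = -26.213203 / 138 = -0.18995075
φ = arcsin(-0.18995075) = -10.949910°

-10.9499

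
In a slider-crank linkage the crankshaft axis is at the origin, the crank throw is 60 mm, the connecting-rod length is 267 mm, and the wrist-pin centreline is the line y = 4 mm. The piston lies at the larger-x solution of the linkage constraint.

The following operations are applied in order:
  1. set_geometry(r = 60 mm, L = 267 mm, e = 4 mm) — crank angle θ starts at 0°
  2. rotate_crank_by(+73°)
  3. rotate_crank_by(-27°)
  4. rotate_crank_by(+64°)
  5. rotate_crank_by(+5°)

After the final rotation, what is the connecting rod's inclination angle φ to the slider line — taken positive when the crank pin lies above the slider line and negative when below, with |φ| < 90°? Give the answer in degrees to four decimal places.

set_geometry: r = 60 mm, L = 267 mm, e = 4 mm; θ ← 0°
rotate_crank_by(+73°): θ ← 0° +73° = 73°
rotate_crank_by(-27°): θ ← 73° -27° = 46°
rotate_crank_by(+64°): θ ← 46° +64° = 110°
rotate_crank_by(+5°): θ ← 110° +5° = 115°
crank pin P = (r cos θ, r sin θ) = (-25.357096, 54.378467)
h = r sin θ − e = 54.378467 − 4 = 50.378467
sin φ = h / L = 50.378467 / 267 = 0.18868340
φ = arcsin(0.18868340) = 10.875959°

10.8760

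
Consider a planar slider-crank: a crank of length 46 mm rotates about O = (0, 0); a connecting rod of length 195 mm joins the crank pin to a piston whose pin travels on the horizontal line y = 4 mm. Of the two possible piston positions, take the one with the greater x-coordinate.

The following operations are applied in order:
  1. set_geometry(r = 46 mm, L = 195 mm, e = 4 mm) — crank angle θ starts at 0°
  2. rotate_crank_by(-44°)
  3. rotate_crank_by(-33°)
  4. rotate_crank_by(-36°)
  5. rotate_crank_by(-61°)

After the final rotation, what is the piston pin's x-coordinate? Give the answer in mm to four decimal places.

set_geometry: r = 46 mm, L = 195 mm, e = 4 mm; θ ← 0°
rotate_crank_by(-44°): θ ← 0° -44° = -44°
rotate_crank_by(-33°): θ ← -44° -33° = -77°
rotate_crank_by(-36°): θ ← -77° -36° = -113°
rotate_crank_by(-61°): θ ← -113° -61° = -174°
crank pin P = (r cos θ, r sin θ) = (-45.748007, -4.808309)
h = r sin θ − e = -4.808309 − 4 = -8.808309
x = r cos θ + √(L² − h²) = -45.748007 + √(38025.0 − 77.5863) = -45.748007 + 194.800959 = 149.052952

149.0530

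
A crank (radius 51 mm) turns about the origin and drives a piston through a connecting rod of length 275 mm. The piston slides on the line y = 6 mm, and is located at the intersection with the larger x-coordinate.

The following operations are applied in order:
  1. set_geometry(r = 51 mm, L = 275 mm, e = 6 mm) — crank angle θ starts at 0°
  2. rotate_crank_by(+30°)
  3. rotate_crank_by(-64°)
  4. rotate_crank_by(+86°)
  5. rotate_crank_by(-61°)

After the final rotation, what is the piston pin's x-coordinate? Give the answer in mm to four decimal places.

set_geometry: r = 51 mm, L = 275 mm, e = 6 mm; θ ← 0°
rotate_crank_by(+30°): θ ← 0° +30° = 30°
rotate_crank_by(-64°): θ ← 30° -64° = -34°
rotate_crank_by(+86°): θ ← -34° +86° = 52°
rotate_crank_by(-61°): θ ← 52° -61° = -9°
crank pin P = (r cos θ, r sin θ) = (50.372105, -7.978158)
h = r sin θ − e = -7.978158 − 6 = -13.978158
x = r cos θ + √(L² − h²) = 50.372105 + √(75625.0 − 195.3889) = 50.372105 + 274.644518 = 325.016623

325.0166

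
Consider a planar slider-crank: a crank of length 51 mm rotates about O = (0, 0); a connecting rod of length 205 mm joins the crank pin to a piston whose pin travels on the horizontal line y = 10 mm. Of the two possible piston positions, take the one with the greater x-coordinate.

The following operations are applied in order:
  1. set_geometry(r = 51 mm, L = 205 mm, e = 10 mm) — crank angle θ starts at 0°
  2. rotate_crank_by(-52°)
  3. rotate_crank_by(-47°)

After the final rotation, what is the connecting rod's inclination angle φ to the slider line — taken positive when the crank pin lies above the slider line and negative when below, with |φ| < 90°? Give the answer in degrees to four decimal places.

set_geometry: r = 51 mm, L = 205 mm, e = 10 mm; θ ← 0°
rotate_crank_by(-52°): θ ← 0° -52° = -52°
rotate_crank_by(-47°): θ ← -52° -47° = -99°
crank pin P = (r cos θ, r sin θ) = (-7.978158, -50.372105)
h = r sin θ − e = -50.372105 − 10 = -60.372105
sin φ = h / L = -60.372105 / 205 = -0.29449807
φ = arcsin(-0.29449807) = -17.127442°

-17.1274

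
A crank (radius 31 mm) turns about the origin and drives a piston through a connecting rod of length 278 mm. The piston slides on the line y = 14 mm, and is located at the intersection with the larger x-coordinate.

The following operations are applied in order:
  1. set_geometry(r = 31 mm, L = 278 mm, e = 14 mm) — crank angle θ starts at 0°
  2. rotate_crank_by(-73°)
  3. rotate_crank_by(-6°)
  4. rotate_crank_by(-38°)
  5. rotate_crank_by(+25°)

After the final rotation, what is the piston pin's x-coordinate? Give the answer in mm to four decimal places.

set_geometry: r = 31 mm, L = 278 mm, e = 14 mm; θ ← 0°
rotate_crank_by(-73°): θ ← 0° -73° = -73°
rotate_crank_by(-6°): θ ← -73° -6° = -79°
rotate_crank_by(-38°): θ ← -79° -38° = -117°
rotate_crank_by(+25°): θ ← -117° +25° = -92°
crank pin P = (r cos θ, r sin θ) = (-1.081884, -30.981116)
h = r sin θ − e = -30.981116 − 14 = -44.981116
x = r cos θ + √(L² − h²) = -1.081884 + √(77284.0 − 2023.3008) = -1.081884 + 274.336835 = 273.254951

273.2550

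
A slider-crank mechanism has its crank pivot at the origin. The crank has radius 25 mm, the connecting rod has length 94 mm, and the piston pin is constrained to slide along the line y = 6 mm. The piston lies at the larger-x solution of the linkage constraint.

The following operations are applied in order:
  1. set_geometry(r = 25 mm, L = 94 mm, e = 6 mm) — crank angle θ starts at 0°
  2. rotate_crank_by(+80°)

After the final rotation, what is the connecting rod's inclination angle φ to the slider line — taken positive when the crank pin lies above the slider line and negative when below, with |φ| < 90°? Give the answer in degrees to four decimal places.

set_geometry: r = 25 mm, L = 94 mm, e = 6 mm; θ ← 0°
rotate_crank_by(+80°): θ ← 0° +80° = 80°
crank pin P = (r cos θ, r sin θ) = (4.341204, 24.620194)
h = r sin θ − e = 24.620194 − 6 = 18.620194
sin φ = h / L = 18.620194 / 94 = 0.19808717
φ = arcsin(0.19808717) = 11.425124°

11.4251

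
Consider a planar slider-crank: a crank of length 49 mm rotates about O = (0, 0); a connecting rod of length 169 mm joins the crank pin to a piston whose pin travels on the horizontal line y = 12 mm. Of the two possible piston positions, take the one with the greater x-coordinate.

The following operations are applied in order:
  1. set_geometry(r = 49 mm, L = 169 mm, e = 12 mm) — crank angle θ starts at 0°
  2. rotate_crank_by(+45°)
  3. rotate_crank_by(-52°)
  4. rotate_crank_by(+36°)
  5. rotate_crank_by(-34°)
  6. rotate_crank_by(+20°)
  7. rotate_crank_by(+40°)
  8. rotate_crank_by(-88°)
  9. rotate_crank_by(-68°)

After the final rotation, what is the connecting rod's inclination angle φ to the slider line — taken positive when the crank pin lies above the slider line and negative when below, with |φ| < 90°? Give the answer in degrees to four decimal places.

set_geometry: r = 49 mm, L = 169 mm, e = 12 mm; θ ← 0°
rotate_crank_by(+45°): θ ← 0° +45° = 45°
rotate_crank_by(-52°): θ ← 45° -52° = -7°
rotate_crank_by(+36°): θ ← -7° +36° = 29°
rotate_crank_by(-34°): θ ← 29° -34° = -5°
rotate_crank_by(+20°): θ ← -5° +20° = 15°
rotate_crank_by(+40°): θ ← 15° +40° = 55°
rotate_crank_by(-88°): θ ← 55° -88° = -33°
rotate_crank_by(-68°): θ ← -33° -68° = -101°
crank pin P = (r cos θ, r sin θ) = (-9.349641, -48.099732)
h = r sin θ − e = -48.099732 − 12 = -60.099732
sin φ = h / L = -60.099732 / 169 = -0.35561972
φ = arcsin(-0.35561972) = -20.831430°

-20.8314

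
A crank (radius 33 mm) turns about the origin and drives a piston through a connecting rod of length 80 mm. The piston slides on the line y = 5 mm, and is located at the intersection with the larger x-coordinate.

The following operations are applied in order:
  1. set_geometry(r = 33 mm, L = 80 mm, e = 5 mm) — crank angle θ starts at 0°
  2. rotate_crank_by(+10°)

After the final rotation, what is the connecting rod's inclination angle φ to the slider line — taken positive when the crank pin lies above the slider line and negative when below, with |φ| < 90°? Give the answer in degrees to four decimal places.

0.5231

set_geometry: r = 33 mm, L = 80 mm, e = 5 mm; θ ← 0°
rotate_crank_by(+10°): θ ← 0° +10° = 10°
crank pin P = (r cos θ, r sin θ) = (32.498656, 5.730390)
h = r sin θ − e = 5.730390 − 5 = 0.730390
sin φ = h / L = 0.730390 / 80 = 0.00912987
φ = arcsin(0.00912987) = 0.523110°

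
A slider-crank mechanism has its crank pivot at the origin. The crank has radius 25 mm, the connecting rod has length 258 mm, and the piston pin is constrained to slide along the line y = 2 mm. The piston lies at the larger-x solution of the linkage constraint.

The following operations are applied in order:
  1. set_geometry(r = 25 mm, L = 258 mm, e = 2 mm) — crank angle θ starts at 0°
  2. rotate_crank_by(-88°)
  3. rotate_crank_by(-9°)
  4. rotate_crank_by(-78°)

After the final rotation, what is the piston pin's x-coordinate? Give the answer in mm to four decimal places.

233.0613

set_geometry: r = 25 mm, L = 258 mm, e = 2 mm; θ ← 0°
rotate_crank_by(-88°): θ ← 0° -88° = -88°
rotate_crank_by(-9°): θ ← -88° -9° = -97°
rotate_crank_by(-78°): θ ← -97° -78° = -175°
crank pin P = (r cos θ, r sin θ) = (-24.904867, -2.178894)
h = r sin θ − e = -2.178894 − 2 = -4.178894
x = r cos θ + √(L² − h²) = -24.904867 + √(66564.0 − 17.4632) = -24.904867 + 257.966154 = 233.061287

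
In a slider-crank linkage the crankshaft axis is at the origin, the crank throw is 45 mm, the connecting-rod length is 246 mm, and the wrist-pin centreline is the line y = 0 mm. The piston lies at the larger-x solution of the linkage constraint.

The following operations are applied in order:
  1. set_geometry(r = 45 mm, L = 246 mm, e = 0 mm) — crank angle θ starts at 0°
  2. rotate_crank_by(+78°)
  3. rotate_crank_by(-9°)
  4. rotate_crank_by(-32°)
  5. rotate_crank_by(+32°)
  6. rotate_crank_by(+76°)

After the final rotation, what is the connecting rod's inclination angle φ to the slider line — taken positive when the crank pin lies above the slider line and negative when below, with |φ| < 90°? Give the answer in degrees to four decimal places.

set_geometry: r = 45 mm, L = 246 mm, e = 0 mm; θ ← 0°
rotate_crank_by(+78°): θ ← 0° +78° = 78°
rotate_crank_by(-9°): θ ← 78° -9° = 69°
rotate_crank_by(-32°): θ ← 69° -32° = 37°
rotate_crank_by(+32°): θ ← 37° +32° = 69°
rotate_crank_by(+76°): θ ← 69° +76° = 145°
crank pin P = (r cos θ, r sin θ) = (-36.861842, 25.810940)
h = r sin θ − e = 25.810940 − 0 = 25.810940
sin φ = h / L = 25.810940 / 246 = 0.10492252
φ = arcsin(0.10492252) = 6.022703°

6.0227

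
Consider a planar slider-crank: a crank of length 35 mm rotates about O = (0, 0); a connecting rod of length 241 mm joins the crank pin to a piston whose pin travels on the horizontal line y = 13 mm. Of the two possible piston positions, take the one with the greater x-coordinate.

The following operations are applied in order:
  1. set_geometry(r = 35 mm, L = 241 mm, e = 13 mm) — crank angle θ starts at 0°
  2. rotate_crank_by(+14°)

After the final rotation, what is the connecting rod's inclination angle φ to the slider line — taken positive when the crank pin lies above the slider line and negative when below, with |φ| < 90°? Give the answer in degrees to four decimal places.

-1.0777

set_geometry: r = 35 mm, L = 241 mm, e = 13 mm; θ ← 0°
rotate_crank_by(+14°): θ ← 0° +14° = 14°
crank pin P = (r cos θ, r sin θ) = (33.960350, 8.467266)
h = r sin θ − e = 8.467266 − 13 = -4.532734
sin φ = h / L = -4.532734 / 241 = -0.01880802
φ = arcsin(-0.01880802) = -1.077684°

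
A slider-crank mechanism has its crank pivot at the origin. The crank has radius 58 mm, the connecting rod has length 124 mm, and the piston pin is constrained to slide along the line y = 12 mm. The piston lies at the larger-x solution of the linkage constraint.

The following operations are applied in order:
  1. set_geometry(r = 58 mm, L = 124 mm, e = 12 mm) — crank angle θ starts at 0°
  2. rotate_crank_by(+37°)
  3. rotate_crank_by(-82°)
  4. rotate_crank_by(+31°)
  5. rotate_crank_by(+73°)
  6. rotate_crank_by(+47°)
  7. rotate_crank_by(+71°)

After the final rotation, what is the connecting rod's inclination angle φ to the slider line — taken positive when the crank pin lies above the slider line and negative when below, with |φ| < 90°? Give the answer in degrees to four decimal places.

set_geometry: r = 58 mm, L = 124 mm, e = 12 mm; θ ← 0°
rotate_crank_by(+37°): θ ← 0° +37° = 37°
rotate_crank_by(-82°): θ ← 37° -82° = -45°
rotate_crank_by(+31°): θ ← -45° +31° = -14°
rotate_crank_by(+73°): θ ← -14° +73° = 59°
rotate_crank_by(+47°): θ ← 59° +47° = 106°
rotate_crank_by(+71°): θ ← 106° +71° = 177°
crank pin P = (r cos θ, r sin θ) = (-57.920513, 3.035485)
h = r sin θ − e = 3.035485 − 12 = -8.964515
sin φ = h / L = -8.964515 / 124 = -0.07229447
φ = arcsin(-0.07229447) = -4.145785°

-4.1458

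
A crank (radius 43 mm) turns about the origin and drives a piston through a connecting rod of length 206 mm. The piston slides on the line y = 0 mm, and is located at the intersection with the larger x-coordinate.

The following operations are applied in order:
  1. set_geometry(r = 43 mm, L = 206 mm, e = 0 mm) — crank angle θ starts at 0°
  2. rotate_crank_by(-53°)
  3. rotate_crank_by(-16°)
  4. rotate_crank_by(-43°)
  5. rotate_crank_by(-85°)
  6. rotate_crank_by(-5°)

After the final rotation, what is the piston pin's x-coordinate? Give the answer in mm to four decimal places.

165.5003

set_geometry: r = 43 mm, L = 206 mm, e = 0 mm; θ ← 0°
rotate_crank_by(-53°): θ ← 0° -53° = -53°
rotate_crank_by(-16°): θ ← -53° -16° = -69°
rotate_crank_by(-43°): θ ← -69° -43° = -112°
rotate_crank_by(-85°): θ ← -112° -85° = -197°
rotate_crank_by(-5°): θ ← -197° -5° = -202°
crank pin P = (r cos θ, r sin θ) = (-39.868906, 16.108084)
h = r sin θ − e = 16.108084 − 0 = 16.108084
x = r cos θ + √(L² − h²) = -39.868906 + √(42436.0 − 259.4704) = -39.868906 + 205.369252 = 165.500346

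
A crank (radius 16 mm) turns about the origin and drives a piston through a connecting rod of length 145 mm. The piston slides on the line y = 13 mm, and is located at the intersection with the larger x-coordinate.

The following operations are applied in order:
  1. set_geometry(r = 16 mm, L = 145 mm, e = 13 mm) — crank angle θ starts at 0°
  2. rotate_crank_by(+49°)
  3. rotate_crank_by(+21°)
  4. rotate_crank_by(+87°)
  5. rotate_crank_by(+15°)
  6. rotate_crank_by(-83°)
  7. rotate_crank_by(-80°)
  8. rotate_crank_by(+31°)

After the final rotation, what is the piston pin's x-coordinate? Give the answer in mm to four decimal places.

set_geometry: r = 16 mm, L = 145 mm, e = 13 mm; θ ← 0°
rotate_crank_by(+49°): θ ← 0° +49° = 49°
rotate_crank_by(+21°): θ ← 49° +21° = 70°
rotate_crank_by(+87°): θ ← 70° +87° = 157°
rotate_crank_by(+15°): θ ← 157° +15° = 172°
rotate_crank_by(-83°): θ ← 172° -83° = 89°
rotate_crank_by(-80°): θ ← 89° -80° = 9°
rotate_crank_by(+31°): θ ← 9° +31° = 40°
crank pin P = (r cos θ, r sin θ) = (12.256711, 10.284602)
h = r sin θ − e = 10.284602 − 13 = -2.715398
x = r cos θ + √(L² − h²) = 12.256711 + √(21025.0 − 7.3734) = 12.256711 + 144.974572 = 157.231283

157.2313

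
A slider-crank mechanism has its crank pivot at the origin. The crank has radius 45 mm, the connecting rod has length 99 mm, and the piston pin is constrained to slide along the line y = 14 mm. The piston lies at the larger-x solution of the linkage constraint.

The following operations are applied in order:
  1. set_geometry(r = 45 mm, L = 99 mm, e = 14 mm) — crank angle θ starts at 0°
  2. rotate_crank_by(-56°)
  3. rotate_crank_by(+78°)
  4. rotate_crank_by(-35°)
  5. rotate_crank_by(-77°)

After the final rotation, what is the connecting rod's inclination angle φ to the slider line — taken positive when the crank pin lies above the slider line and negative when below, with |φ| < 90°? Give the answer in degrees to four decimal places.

-36.5811

set_geometry: r = 45 mm, L = 99 mm, e = 14 mm; θ ← 0°
rotate_crank_by(-56°): θ ← 0° -56° = -56°
rotate_crank_by(+78°): θ ← -56° +78° = 22°
rotate_crank_by(-35°): θ ← 22° -35° = -13°
rotate_crank_by(-77°): θ ← -13° -77° = -90°
crank pin P = (r cos θ, r sin θ) = (0.000000, -45.000000)
h = r sin θ − e = -45.000000 − 14 = -59.000000
sin φ = h / L = -59.000000 / 99 = -0.59595960
φ = arcsin(-0.59595960) = -36.581070°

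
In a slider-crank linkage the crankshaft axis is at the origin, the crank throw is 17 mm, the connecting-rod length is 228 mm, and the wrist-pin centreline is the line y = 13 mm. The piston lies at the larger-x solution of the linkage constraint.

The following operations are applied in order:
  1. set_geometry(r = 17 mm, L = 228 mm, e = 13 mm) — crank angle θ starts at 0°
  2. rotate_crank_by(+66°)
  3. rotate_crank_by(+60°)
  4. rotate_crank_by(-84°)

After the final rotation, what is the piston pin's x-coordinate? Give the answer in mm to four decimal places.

240.6277

set_geometry: r = 17 mm, L = 228 mm, e = 13 mm; θ ← 0°
rotate_crank_by(+66°): θ ← 0° +66° = 66°
rotate_crank_by(+60°): θ ← 66° +60° = 126°
rotate_crank_by(-84°): θ ← 126° -84° = 42°
crank pin P = (r cos θ, r sin θ) = (12.633462, 11.375220)
h = r sin θ − e = 11.375220 − 13 = -1.624780
x = r cos θ + √(L² − h²) = 12.633462 + √(51984.0 − 2.6399) = 12.633462 + 227.994211 = 240.627673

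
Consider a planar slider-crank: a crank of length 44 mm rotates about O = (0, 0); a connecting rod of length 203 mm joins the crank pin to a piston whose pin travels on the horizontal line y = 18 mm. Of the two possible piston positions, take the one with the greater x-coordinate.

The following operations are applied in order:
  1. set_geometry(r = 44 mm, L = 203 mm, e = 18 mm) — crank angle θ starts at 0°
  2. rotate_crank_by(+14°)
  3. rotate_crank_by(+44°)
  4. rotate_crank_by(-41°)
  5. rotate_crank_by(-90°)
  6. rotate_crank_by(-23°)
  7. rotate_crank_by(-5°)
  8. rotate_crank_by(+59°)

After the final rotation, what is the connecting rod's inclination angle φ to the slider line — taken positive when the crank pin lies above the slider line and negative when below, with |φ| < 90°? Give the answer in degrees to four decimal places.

-13.5152

set_geometry: r = 44 mm, L = 203 mm, e = 18 mm; θ ← 0°
rotate_crank_by(+14°): θ ← 0° +14° = 14°
rotate_crank_by(+44°): θ ← 14° +44° = 58°
rotate_crank_by(-41°): θ ← 58° -41° = 17°
rotate_crank_by(-90°): θ ← 17° -90° = -73°
rotate_crank_by(-23°): θ ← -73° -23° = -96°
rotate_crank_by(-5°): θ ← -96° -5° = -101°
rotate_crank_by(+59°): θ ← -101° +59° = -42°
crank pin P = (r cos θ, r sin θ) = (32.698372, -29.441747)
h = r sin θ − e = -29.441747 − 18 = -47.441747
sin φ = h / L = -47.441747 / 203 = -0.23370319
φ = arcsin(-0.23370319) = -13.515192°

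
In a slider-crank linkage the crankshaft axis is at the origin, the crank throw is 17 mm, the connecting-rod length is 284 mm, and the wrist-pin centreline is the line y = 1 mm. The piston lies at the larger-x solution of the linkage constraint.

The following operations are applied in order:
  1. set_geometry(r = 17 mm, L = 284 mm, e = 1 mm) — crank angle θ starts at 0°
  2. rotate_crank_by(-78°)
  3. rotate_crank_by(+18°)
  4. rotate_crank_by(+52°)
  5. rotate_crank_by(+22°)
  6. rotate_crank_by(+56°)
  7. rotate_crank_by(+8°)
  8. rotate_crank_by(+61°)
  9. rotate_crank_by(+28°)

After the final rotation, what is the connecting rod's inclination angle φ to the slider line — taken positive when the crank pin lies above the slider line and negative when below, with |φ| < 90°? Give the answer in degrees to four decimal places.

0.5698

set_geometry: r = 17 mm, L = 284 mm, e = 1 mm; θ ← 0°
rotate_crank_by(-78°): θ ← 0° -78° = -78°
rotate_crank_by(+18°): θ ← -78° +18° = -60°
rotate_crank_by(+52°): θ ← -60° +52° = -8°
rotate_crank_by(+22°): θ ← -8° +22° = 14°
rotate_crank_by(+56°): θ ← 14° +56° = 70°
rotate_crank_by(+8°): θ ← 70° +8° = 78°
rotate_crank_by(+61°): θ ← 78° +61° = 139°
rotate_crank_by(+28°): θ ← 139° +28° = 167°
crank pin P = (r cos θ, r sin θ) = (-16.564291, 3.824168)
h = r sin θ − e = 3.824168 − 1 = 2.824168
sin φ = h / L = 2.824168 / 284 = 0.00994425
φ = arcsin(0.00994425) = 0.569773°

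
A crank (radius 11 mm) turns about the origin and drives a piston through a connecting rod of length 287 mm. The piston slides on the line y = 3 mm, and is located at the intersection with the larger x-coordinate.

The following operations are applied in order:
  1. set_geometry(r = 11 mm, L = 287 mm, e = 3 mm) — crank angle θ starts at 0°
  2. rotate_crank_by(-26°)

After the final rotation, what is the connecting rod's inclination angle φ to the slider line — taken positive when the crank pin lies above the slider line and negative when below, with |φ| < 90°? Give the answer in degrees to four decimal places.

set_geometry: r = 11 mm, L = 287 mm, e = 3 mm; θ ← 0°
rotate_crank_by(-26°): θ ← 0° -26° = -26°
crank pin P = (r cos θ, r sin θ) = (9.886735, -4.822083)
h = r sin θ − e = -4.822083 − 3 = -7.822083
sin φ = h / L = -7.822083 / 287 = -0.02725464
φ = arcsin(-0.02725464) = -1.561769°

-1.5618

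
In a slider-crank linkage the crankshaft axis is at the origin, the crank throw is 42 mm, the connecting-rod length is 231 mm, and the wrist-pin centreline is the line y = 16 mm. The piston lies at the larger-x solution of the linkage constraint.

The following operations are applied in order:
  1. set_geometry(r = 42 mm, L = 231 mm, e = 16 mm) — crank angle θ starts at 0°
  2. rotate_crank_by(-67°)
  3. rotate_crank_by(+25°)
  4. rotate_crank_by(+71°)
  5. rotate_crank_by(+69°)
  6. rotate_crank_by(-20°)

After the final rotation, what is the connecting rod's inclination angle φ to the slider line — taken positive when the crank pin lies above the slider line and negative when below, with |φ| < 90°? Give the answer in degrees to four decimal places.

6.2335

set_geometry: r = 42 mm, L = 231 mm, e = 16 mm; θ ← 0°
rotate_crank_by(-67°): θ ← 0° -67° = -67°
rotate_crank_by(+25°): θ ← -67° +25° = -42°
rotate_crank_by(+71°): θ ← -42° +71° = 29°
rotate_crank_by(+69°): θ ← 29° +69° = 98°
rotate_crank_by(-20°): θ ← 98° -20° = 78°
crank pin P = (r cos θ, r sin θ) = (8.732291, 41.082199)
h = r sin θ − e = 41.082199 − 16 = 25.082199
sin φ = h / L = 25.082199 / 231 = 0.10858095
φ = arcsin(0.10858095) = 6.233520°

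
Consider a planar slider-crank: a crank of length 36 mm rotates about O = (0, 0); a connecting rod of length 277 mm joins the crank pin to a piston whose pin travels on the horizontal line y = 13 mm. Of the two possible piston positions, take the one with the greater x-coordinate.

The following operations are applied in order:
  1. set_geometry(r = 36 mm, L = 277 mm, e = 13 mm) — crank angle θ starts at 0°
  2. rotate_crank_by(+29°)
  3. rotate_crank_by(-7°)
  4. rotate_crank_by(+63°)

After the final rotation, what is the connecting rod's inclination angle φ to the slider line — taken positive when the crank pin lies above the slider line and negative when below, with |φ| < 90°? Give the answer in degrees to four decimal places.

4.7345

set_geometry: r = 36 mm, L = 277 mm, e = 13 mm; θ ← 0°
rotate_crank_by(+29°): θ ← 0° +29° = 29°
rotate_crank_by(-7°): θ ← 29° -7° = 22°
rotate_crank_by(+63°): θ ← 22° +63° = 85°
crank pin P = (r cos θ, r sin θ) = (3.137607, 35.863009)
h = r sin θ − e = 35.863009 − 13 = 22.863009
sin φ = h / L = 22.863009 / 277 = 0.08253794
φ = arcsin(0.08253794) = 4.734462°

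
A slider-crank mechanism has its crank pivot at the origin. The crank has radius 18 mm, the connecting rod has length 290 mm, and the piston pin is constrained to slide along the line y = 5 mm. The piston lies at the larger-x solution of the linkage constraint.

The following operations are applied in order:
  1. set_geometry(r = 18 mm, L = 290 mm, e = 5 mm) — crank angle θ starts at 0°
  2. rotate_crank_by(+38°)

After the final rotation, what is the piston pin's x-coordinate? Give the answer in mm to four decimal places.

304.1204

set_geometry: r = 18 mm, L = 290 mm, e = 5 mm; θ ← 0°
rotate_crank_by(+38°): θ ← 0° +38° = 38°
crank pin P = (r cos θ, r sin θ) = (14.184194, 11.081907)
h = r sin θ − e = 11.081907 − 5 = 6.081907
x = r cos θ + √(L² − h²) = 14.184194 + √(84100.0 − 36.9896) = 14.184194 + 289.936218 = 304.120411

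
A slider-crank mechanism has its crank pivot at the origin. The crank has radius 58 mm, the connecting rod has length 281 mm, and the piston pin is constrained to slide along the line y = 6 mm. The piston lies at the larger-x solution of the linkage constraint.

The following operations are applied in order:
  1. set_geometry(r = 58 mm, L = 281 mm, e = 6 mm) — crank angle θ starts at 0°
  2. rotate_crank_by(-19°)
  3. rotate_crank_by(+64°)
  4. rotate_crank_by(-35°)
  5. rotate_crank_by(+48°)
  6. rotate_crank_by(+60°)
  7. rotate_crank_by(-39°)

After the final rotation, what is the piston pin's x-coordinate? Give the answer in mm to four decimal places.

287.4122

set_geometry: r = 58 mm, L = 281 mm, e = 6 mm; θ ← 0°
rotate_crank_by(-19°): θ ← 0° -19° = -19°
rotate_crank_by(+64°): θ ← -19° +64° = 45°
rotate_crank_by(-35°): θ ← 45° -35° = 10°
rotate_crank_by(+48°): θ ← 10° +48° = 58°
rotate_crank_by(+60°): θ ← 58° +60° = 118°
rotate_crank_by(-39°): θ ← 118° -39° = 79°
crank pin P = (r cos θ, r sin θ) = (11.066922, 56.934377)
h = r sin θ − e = 56.934377 − 6 = 50.934377
x = r cos θ + √(L² − h²) = 11.066922 + √(78961.0 − 2594.3107) = 11.066922 + 276.345236 = 287.412157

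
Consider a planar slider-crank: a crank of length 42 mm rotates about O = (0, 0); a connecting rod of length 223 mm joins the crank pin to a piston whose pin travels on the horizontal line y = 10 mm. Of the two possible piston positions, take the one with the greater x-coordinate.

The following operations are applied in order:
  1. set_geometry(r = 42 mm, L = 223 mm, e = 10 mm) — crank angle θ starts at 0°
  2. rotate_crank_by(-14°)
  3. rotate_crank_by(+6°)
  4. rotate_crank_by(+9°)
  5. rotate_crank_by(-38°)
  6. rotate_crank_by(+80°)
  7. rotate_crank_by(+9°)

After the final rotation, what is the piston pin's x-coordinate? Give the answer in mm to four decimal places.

247.6585

set_geometry: r = 42 mm, L = 223 mm, e = 10 mm; θ ← 0°
rotate_crank_by(-14°): θ ← 0° -14° = -14°
rotate_crank_by(+6°): θ ← -14° +6° = -8°
rotate_crank_by(+9°): θ ← -8° +9° = 1°
rotate_crank_by(-38°): θ ← 1° -38° = -37°
rotate_crank_by(+80°): θ ← -37° +80° = 43°
rotate_crank_by(+9°): θ ← 43° +9° = 52°
crank pin P = (r cos θ, r sin θ) = (25.857782, 33.096452)
h = r sin θ − e = 33.096452 − 10 = 23.096452
x = r cos θ + √(L² − h²) = 25.857782 + √(49729.0 − 533.4461) = 25.857782 + 221.800708 = 247.658490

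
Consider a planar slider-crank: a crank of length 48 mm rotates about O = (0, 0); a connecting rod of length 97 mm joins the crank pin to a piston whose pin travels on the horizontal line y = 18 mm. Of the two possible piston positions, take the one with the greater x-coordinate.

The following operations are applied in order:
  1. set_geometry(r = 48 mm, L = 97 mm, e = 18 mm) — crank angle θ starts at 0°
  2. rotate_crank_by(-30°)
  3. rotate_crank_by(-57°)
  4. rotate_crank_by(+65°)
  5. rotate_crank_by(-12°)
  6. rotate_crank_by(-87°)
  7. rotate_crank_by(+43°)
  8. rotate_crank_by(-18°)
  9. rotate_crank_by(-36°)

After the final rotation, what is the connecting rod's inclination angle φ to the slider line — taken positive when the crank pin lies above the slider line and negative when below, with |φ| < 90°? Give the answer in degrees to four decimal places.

set_geometry: r = 48 mm, L = 97 mm, e = 18 mm; θ ← 0°
rotate_crank_by(-30°): θ ← 0° -30° = -30°
rotate_crank_by(-57°): θ ← -30° -57° = -87°
rotate_crank_by(+65°): θ ← -87° +65° = -22°
rotate_crank_by(-12°): θ ← -22° -12° = -34°
rotate_crank_by(-87°): θ ← -34° -87° = -121°
rotate_crank_by(+43°): θ ← -121° +43° = -78°
rotate_crank_by(-18°): θ ← -78° -18° = -96°
rotate_crank_by(-36°): θ ← -96° -36° = -132°
crank pin P = (r cos θ, r sin θ) = (-32.118269, -35.670952)
h = r sin θ − e = -35.670952 − 18 = -53.670952
sin φ = h / L = -53.670952 / 97 = -0.55330878
φ = arcsin(-0.55330878) = -33.594307°

-33.5943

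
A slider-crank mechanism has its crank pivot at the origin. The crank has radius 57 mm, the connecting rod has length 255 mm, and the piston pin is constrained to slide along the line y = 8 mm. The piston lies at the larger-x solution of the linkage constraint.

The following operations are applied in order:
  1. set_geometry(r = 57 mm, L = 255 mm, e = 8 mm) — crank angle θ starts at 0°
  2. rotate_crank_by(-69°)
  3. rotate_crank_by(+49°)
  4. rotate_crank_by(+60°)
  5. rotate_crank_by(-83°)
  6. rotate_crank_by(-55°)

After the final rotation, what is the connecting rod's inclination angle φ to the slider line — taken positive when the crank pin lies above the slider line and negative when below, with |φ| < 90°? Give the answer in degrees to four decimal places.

-14.6389

set_geometry: r = 57 mm, L = 255 mm, e = 8 mm; θ ← 0°
rotate_crank_by(-69°): θ ← 0° -69° = -69°
rotate_crank_by(+49°): θ ← -69° +49° = -20°
rotate_crank_by(+60°): θ ← -20° +60° = 40°
rotate_crank_by(-83°): θ ← 40° -83° = -43°
rotate_crank_by(-55°): θ ← -43° -55° = -98°
crank pin P = (r cos θ, r sin θ) = (-7.932867, -56.445280)
h = r sin θ − e = -56.445280 − 8 = -64.445280
sin φ = h / L = -64.445280 / 255 = -0.25272659
φ = arcsin(-0.25272659) = -14.638916°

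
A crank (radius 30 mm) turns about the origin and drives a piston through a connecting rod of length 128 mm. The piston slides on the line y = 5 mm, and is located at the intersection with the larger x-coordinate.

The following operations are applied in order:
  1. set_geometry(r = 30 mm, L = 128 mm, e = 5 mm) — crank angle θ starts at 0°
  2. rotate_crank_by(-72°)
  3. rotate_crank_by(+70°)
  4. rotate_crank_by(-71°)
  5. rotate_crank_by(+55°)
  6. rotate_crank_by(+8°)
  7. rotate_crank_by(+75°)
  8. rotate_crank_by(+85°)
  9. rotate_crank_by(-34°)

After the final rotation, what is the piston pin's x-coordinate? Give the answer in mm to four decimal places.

112.9504

set_geometry: r = 30 mm, L = 128 mm, e = 5 mm; θ ← 0°
rotate_crank_by(-72°): θ ← 0° -72° = -72°
rotate_crank_by(+70°): θ ← -72° +70° = -2°
rotate_crank_by(-71°): θ ← -2° -71° = -73°
rotate_crank_by(+55°): θ ← -73° +55° = -18°
rotate_crank_by(+8°): θ ← -18° +8° = -10°
rotate_crank_by(+75°): θ ← -10° +75° = 65°
rotate_crank_by(+85°): θ ← 65° +85° = 150°
rotate_crank_by(-34°): θ ← 150° -34° = 116°
crank pin P = (r cos θ, r sin θ) = (-13.151134, 26.963821)
h = r sin θ − e = 26.963821 − 5 = 21.963821
x = r cos θ + √(L² − h²) = -13.151134 + √(16384.0 − 482.4095) = -13.151134 + 126.101509 = 112.950375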